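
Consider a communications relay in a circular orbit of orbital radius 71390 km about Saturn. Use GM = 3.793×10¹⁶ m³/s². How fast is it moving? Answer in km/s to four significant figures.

v ≈ 23.05 km/s

r = 71390 km = 7.139×10⁷ m.
For a circular orbit v = √(μ/r) = √(3.793×10¹⁶ / 7.139×10⁷) = √(5.313×10⁸) = 23050 m/s.
That is 23.05 km/s.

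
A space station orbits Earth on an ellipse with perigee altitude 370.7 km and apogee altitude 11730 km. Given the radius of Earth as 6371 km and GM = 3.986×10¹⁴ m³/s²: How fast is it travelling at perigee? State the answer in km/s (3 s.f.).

r_p = 6371 + 370.7 = 6741.7 km = 6.7417×10⁶ m.
r_a = 6371 + 11730 = 18101 km = 1.8101×10⁷ m.
Semi-major axis a = (r_p + r_a)/2 = 12421 km = 1.242×10⁷ m.
Vis-viva: v² = μ(2/r − 1/a) = 3.986×10¹⁴ × (2.967×10⁻⁷ − 8.051×10⁻⁸) = 8.616×10⁷ m²/s².
v = 9282 m/s = 9.282 km/s.

v ≈ 9.28 km/s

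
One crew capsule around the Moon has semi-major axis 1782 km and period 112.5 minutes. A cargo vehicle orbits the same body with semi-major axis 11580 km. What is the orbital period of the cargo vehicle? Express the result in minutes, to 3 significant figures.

Kepler's third law: T² ∝ a³, so T₂ = T₁ (a₂/a₁)^(3/2).
a₂/a₁ = 6.498, (a₂/a₁)^(3/2) = 16.57.
T₂ = 112.5 × 16.57 = 1864 minutes.

T₂ ≈ 1860 minutes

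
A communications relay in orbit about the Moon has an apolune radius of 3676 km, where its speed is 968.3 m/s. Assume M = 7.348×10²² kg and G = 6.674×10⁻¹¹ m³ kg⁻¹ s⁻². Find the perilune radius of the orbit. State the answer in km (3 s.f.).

μ = GM = 6.674×10⁻¹¹ × 7.348×10²² = 4.904×10¹² m³/s².
r_a = 3.676×10⁶ m.
Specific energy ε = v²/2 − μ/r = -8.653×10⁵ J/kg, so a = −μ/(2ε) = 2.834×10⁶ m.
The apsides satisfy r_p + r_a = 2a, so the perilune radius is 2a − r_a = 1.992×10⁶ m = 1991.7 km.

perilune radius ≈ 1990 km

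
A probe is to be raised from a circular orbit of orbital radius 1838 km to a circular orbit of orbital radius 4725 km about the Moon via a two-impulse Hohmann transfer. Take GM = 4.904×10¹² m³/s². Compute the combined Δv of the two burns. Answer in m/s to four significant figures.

r₁ = 1838 km = 1.838×10⁶ m.
r₂ = 4725 km = 4.725×10⁶ m.
Transfer ellipse a_t = (r₁ + r₂)/2 = 3.282×10⁶ m.
At r₁: circular v_c1 = √(μ/r₁) = 1633 m/s; transfer-perilune v_p = √[μ(2/r₁ − 1/a_t)] = 1960 m/s.
Δv₁ = v_p − v_c1 = 326.6 m/s.
At r₂: circular v_c2 = √(μ/r₂) = 1019 m/s; transfer-apolune v_a = √[μ(2/r₂ − 1/a_t)] = 762.4 m/s.
Δv₂ = v_c2 − v_a = 256.3 m/s.
Total Δv = Δv₁ + Δv₂ = 582.9 m/s.

Δv_total ≈ 582.9 m/s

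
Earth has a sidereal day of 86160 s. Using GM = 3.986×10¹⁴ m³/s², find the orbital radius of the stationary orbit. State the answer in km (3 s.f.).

r_sync ≈ 42200 km

A synchronous orbit has period T, so by Kepler's third law a = (μT²/4π²)^(1/3).
μT²/4π² = 3.986×10¹⁴ × (8.616×10⁴)² / 39.48 = 7.495×10²² m³.
a = 4.216×10⁷ m = 42163 km.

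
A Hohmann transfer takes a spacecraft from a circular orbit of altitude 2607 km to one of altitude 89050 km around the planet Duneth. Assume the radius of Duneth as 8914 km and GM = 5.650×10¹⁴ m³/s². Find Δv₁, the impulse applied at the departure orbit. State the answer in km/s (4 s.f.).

r₁ = 8914 + 2607 = 11521 km = 1.1521×10⁷ m.
r₂ = 8914 + 89050 = 97964 km = 9.7964×10⁷ m.
Transfer ellipse a_t = (r₁ + r₂)/2 = 5.474×10⁷ m.
At r₁: circular v_c1 = √(μ/r₁) = 7003 m/s; transfer-periapsis v_p = √[μ(2/r₁ − 1/a_t)] = 9368 m/s.
Δv₁ = v_p − v_c1 = 2365 m/s.
= 2.365 km/s.

Δv ≈ 2.365 km/s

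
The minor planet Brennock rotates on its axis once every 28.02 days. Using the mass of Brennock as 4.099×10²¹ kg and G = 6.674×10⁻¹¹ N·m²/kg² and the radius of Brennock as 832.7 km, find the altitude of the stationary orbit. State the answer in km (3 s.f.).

μ = GM = 6.674×10⁻¹¹ × 4.099×10²¹ = 2.736×10¹¹ m³/s².
T = 28.02 days = 2.421×10⁶ s.
A synchronous orbit has period T, so by Kepler's third law a = (μT²/4π²)^(1/3).
μT²/4π² = 2.736×10¹¹ × (2.421×10⁶)² / 39.48 = 4.061×10²² m³.
a = 3.437×10⁷ m = 34373 km.
Altitude h = a − R = 34373 − 832.7 = 33541 km.

h_sync ≈ 33500 km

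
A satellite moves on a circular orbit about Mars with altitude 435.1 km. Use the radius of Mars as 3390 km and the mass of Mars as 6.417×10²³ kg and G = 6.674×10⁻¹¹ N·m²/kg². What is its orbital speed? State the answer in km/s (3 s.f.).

v ≈ 3.35 km/s

μ = GM = 6.674×10⁻¹¹ × 6.417×10²³ = 4.283×10¹³ m³/s².
r = 3390 + 435.1 = 3825.1 km = 3.8251×10⁶ m.
For a circular orbit v = √(μ/r) = √(4.283×10¹³ / 3.825×10⁶) = √(1.120×10⁷) = 3346 m/s.
That is 3.346 km/s.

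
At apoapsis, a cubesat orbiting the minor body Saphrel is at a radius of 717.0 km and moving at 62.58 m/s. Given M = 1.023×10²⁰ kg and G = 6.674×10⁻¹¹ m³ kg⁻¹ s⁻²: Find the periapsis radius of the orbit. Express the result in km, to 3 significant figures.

μ = GM = 6.674×10⁻¹¹ × 1.023×10²⁰ = 6.828×10⁹ m³/s².
r_a = 7.170×10⁵ m.
Specific energy ε = v²/2 − μ/r = -7.564×10³ J/kg, so a = −μ/(2ε) = 4.513×10⁵ m.
The apsides satisfy r_p + r_a = 2a, so the periapsis radius is 2a − r_a = 1.856×10⁵ m = 185.61 km.

periapsis radius ≈ 186 km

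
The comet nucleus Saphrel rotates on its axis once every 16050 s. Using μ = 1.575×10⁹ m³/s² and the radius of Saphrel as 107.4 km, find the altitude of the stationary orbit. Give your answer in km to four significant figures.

h_sync ≈ 110.0 km

A synchronous orbit has period T, so by Kepler's third law a = (μT²/4π²)^(1/3).
μT²/4π² = 1.575×10⁹ × (1.605×10⁴)² / 39.48 = 1.028×10¹⁶ m³.
a = 2.174×10⁵ m = 217.42 km.
Altitude h = a − R = 217.42 − 107.4 = 110.02 km.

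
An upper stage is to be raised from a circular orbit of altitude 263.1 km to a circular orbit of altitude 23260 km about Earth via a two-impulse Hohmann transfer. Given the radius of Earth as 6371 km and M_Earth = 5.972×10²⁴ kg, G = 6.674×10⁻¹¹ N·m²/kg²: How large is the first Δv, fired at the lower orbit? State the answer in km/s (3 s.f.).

μ = GM = 6.674×10⁻¹¹ × 5.972×10²⁴ = 3.986×10¹⁴ m³/s².
r₁ = 6371 + 263.1 = 6634.1 km = 6.6341×10⁶ m.
r₂ = 6371 + 23260 = 29631 km = 2.9631×10⁷ m.
Transfer ellipse a_t = (r₁ + r₂)/2 = 1.813×10⁷ m.
At r₁: circular v_c1 = √(μ/r₁) = 7751 m/s; transfer-perigee v_p = √[μ(2/r₁ − 1/a_t)] = 9908 m/s.
Δv₁ = v_p − v_c1 = 2157 m/s.
= 2.157 km/s.

Δv ≈ 2.16 km/s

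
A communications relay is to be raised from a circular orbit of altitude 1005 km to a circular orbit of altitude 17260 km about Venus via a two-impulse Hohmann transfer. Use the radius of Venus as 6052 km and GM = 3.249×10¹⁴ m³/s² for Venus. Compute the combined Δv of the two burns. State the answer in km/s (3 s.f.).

r₁ = 6052 + 1005 = 7057.0 km = 7.0570×10⁶ m.
r₂ = 6052 + 17260 = 23312 km = 2.3312×10⁷ m.
Transfer ellipse a_t = (r₁ + r₂)/2 = 1.518×10⁷ m.
At r₁: circular v_c1 = √(μ/r₁) = 6785 m/s; transfer-periapsis v_p = √[μ(2/r₁ − 1/a_t)] = 8407 m/s.
Δv₁ = v_p − v_c1 = 1622 m/s.
At r₂: circular v_c2 = √(μ/r₂) = 3733 m/s; transfer-apoapsis v_a = √[μ(2/r₂ − 1/a_t)] = 2545 m/s.
Δv₂ = v_c2 − v_a = 1188 m/s.
Total Δv = Δv₁ + Δv₂ = 2810 m/s = 2.810 km/s.

Δv_total ≈ 2.81 km/s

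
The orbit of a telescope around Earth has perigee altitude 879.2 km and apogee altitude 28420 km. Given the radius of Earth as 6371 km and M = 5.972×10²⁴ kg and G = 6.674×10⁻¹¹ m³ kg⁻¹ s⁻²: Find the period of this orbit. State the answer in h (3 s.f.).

μ = GM = 6.674×10⁻¹¹ × 5.972×10²⁴ = 3.986×10¹⁴ m³/s².
r_p = 6371 + 879.2 = 7250.2 km = 7.2502×10⁶ m.
r_a = 6371 + 28420 = 34791 km = 3.4791×10⁷ m.
Semi-major axis a = (r_p + r_a)/2 = (7250.2 + 34791)/2 = 21021 km = 2.102×10⁷ m.
By Kepler's third law T = 2π√(a³/μ) = 2π × 4.827×10³ = 3.033×10⁴ s.
= 8.425 h.

T ≈ 8.43 h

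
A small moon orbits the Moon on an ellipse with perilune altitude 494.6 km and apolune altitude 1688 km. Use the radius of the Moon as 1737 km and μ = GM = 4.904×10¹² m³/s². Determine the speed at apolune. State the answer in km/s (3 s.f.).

r_p = 1737 + 494.6 = 2231.6 km = 2.2316×10⁶ m.
r_a = 1737 + 1688 = 3425.0 km = 3.4250×10⁶ m.
Semi-major axis a = (r_p + r_a)/2 = 2828.3 km = 2.828×10⁶ m.
Vis-viva: v² = μ(2/r − 1/a) = 4.904×10¹² × (5.839×10⁻⁷ − 3.536×10⁻⁷) = 1.130×10⁶ m²/s².
v = 1063 m/s = 1.063 km/s.

v ≈ 1.06 km/s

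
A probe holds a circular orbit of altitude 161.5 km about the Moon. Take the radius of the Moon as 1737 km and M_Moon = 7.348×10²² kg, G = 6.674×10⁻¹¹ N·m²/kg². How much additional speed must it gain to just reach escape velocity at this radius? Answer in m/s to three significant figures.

μ = GM = 6.674×10⁻¹¹ × 7.348×10²² = 4.904×10¹² m³/s².
r = 1737 + 161.5 = 1898.5 km = 1.8985×10⁶ m.
Circular speed v_c = √(μ/r) = 1607 m/s.
Escape speed v_esc = √(2μ/r) = √2 × v_c = 2273 m/s.
Δv = v_esc − v_c = 665.7 m/s.

Δv ≈ 666 m/s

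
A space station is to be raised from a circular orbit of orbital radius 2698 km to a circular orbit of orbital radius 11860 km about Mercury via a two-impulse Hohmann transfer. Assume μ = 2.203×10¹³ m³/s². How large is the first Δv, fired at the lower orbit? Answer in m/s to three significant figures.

Δv ≈ 790 m/s

r₁ = 2698 km = 2.698×10⁶ m.
r₂ = 11860 km = 1.186×10⁷ m.
Transfer ellipse a_t = (r₁ + r₂)/2 = 7.279×10⁶ m.
At r₁: circular v_c1 = √(μ/r₁) = 2858 m/s; transfer-periherm v_p = √[μ(2/r₁ − 1/a_t)] = 3647 m/s.
Δv₁ = v_p − v_c1 = 790.0 m/s.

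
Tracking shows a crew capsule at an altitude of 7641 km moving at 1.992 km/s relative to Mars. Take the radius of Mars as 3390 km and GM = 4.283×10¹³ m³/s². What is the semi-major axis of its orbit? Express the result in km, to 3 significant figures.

a ≈ 11300 km

r = 3390 + 7641 = 11031 km = 1.103×10⁷ m.
Specific orbital energy ε = v²/2 − μ/r = (1992)²/2 − 4.283×10¹³/1.103×10⁷ = -1.899×10⁶ J/kg.
Since ε = −μ/(2a), a = −μ/(2ε) = 1.128×10⁷ m = 11279 km.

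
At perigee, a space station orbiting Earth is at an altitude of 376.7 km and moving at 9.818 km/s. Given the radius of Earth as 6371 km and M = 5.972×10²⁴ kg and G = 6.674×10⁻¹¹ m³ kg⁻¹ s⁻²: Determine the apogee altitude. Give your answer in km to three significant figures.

μ = GM = 6.674×10⁻¹¹ × 5.972×10²⁴ = 3.986×10¹⁴ m³/s².
r_p = 6371 + 376.7 = 6747.7 km = 6.748×10⁶ m.
Specific energy ε = v²/2 − μ/r = -1.087×10⁷ J/kg, so a = −μ/(2ε) = 1.833×10⁷ m.
The apsides satisfy r_p + r_a = 2a, so the apogee radius is 2a − r_p = 2.992×10⁷ m = 29915 km.
Apogee altitude = 29915 − 6371 = 23544 km.

apogee altitude ≈ 23500 km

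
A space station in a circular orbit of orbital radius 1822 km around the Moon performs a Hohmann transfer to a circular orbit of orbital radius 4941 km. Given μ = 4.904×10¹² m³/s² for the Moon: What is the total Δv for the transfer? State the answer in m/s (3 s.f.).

Δv_total ≈ 608 m/s

r₁ = 1822 km = 1.822×10⁶ m.
r₂ = 4941 km = 4.941×10⁶ m.
Transfer ellipse a_t = (r₁ + r₂)/2 = 3.382×10⁶ m.
At r₁: circular v_c1 = √(μ/r₁) = 1641 m/s; transfer-perilune v_p = √[μ(2/r₁ − 1/a_t)] = 1983 m/s.
Δv₁ = v_p − v_c1 = 342.5 m/s.
At r₂: circular v_c2 = √(μ/r₂) = 996.2 m/s; transfer-apolune v_a = √[μ(2/r₂ − 1/a_t)] = 731.3 m/s.
Δv₂ = v_c2 − v_a = 265.0 m/s.
Total Δv = Δv₁ + Δv₂ = 607.5 m/s.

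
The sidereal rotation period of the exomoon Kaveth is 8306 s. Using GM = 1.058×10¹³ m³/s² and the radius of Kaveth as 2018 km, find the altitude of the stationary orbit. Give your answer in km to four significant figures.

h_sync ≈ 626.3 km

A synchronous orbit has period T, so by Kepler's third law a = (μT²/4π²)^(1/3).
μT²/4π² = 1.058×10¹³ × (8.306×10³)² / 39.48 = 1.849×10¹⁹ m³.
a = 2.644×10⁶ m = 2644.3 km.
Altitude h = a − R = 2644.3 − 2018 = 626.25 km.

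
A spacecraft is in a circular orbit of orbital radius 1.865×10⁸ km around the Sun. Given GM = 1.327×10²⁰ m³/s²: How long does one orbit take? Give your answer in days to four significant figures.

r = 1.865×10⁸ km = 1.865×10¹¹ m.
Kepler's third law: T = 2π√(r³/μ) = 2π√((1.865×10¹¹)³ / 1.327×10²⁰).
r³/μ = 4.888×10¹³ s², so T = 2π × 6.992×10⁶ = 4.393×10⁷ s.
Converting: 4.393×10⁷ s ÷ 86400 = 508.5 days.

T ≈ 508.5 days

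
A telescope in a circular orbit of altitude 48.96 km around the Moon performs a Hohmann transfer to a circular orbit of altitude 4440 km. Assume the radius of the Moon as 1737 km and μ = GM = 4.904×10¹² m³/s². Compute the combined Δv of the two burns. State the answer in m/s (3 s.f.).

r₁ = 1737 + 48.96 = 1786.0 km = 1.7860×10⁶ m.
r₂ = 1737 + 4440 = 6177.0 km = 6.1770×10⁶ m.
Transfer ellipse a_t = (r₁ + r₂)/2 = 3.981×10⁶ m.
At r₁: circular v_c1 = √(μ/r₁) = 1657 m/s; transfer-perilune v_p = √[μ(2/r₁ − 1/a_t)] = 2064 m/s.
Δv₁ = v_p − v_c1 = 406.9 m/s.
At r₂: circular v_c2 = √(μ/r₂) = 891.0 m/s; transfer-apolune v_a = √[μ(2/r₂ − 1/a_t)] = 596.8 m/s.
Δv₂ = v_c2 − v_a = 294.3 m/s.
Total Δv = Δv₁ + Δv₂ = 701.2 m/s.

Δv_total ≈ 701 m/s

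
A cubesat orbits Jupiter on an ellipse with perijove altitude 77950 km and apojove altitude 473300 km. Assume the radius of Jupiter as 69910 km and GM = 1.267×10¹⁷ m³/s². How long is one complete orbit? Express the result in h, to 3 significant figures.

r_p = 69910 + 77950 = 147860 km = 1.4786×10⁸ m.
r_a = 69910 + 473300 = 543210 km = 5.4321×10⁸ m.
Semi-major axis a = (r_p + r_a)/2 = (1.4786×10⁵ + 5.4321×10⁵)/2 = 3.4554×10⁵ km = 3.455×10⁸ m.
By Kepler's third law T = 2π√(a³/μ) = 2π × 1.804×10⁴ = 1.134×10⁵ s.
= 31.49 h.

T ≈ 31.5 h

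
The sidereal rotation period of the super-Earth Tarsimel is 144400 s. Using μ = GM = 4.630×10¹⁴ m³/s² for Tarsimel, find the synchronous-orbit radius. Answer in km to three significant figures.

r_sync ≈ 62500 km

A synchronous orbit has period T, so by Kepler's third law a = (μT²/4π²)^(1/3).
μT²/4π² = 4.630×10¹⁴ × (1.444×10⁵)² / 39.48 = 2.445×10²³ m³.
a = 6.253×10⁷ m = 62534 km.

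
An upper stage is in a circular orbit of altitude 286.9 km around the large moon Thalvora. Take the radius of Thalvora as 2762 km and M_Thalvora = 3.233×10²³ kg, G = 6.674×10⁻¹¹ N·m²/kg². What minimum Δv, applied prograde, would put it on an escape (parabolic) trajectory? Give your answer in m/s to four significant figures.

Δv ≈ 1102 m/s

μ = GM = 6.674×10⁻¹¹ × 3.233×10²³ = 2.158×10¹³ m³/s².
r = 2762 + 286.9 = 3048.9 km = 3.0489×10⁶ m.
Circular speed v_c = √(μ/r) = 2660 m/s.
Escape speed v_esc = √(2μ/r) = √2 × v_c = 3762 m/s.
Δv = v_esc − v_c = 1102 m/s.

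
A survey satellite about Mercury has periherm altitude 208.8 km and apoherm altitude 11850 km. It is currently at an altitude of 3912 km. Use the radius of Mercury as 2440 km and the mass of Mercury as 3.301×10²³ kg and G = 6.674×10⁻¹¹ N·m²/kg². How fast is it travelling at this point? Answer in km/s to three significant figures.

v ≈ 2.08 km/s

μ = GM = 6.674×10⁻¹¹ × 3.301×10²³ = 2.203×10¹³ m³/s².
r_p = 2440 + 208.8 = 2648.8 km = 2.6488×10⁶ m.
r_a = 2440 + 11850 = 14290 km = 1.4290×10⁷ m.
r = 2440 + 3912 = 6352.0 km = 6.352×10⁶ m.
Semi-major axis a = (r_p + r_a)/2 = 8469.4 km = 8.469×10⁶ m.
Vis-viva: v² = μ(2/r − 1/a) = 2.203×10¹³ × (3.149×10⁻⁷ − 1.181×10⁻⁷) = 4.335×10⁶ m²/s².
v = 2082 m/s = 2.082 km/s.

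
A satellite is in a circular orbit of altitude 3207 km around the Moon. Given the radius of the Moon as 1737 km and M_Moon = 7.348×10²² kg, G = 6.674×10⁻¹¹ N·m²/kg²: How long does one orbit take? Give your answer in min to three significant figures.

T ≈ 520 min

μ = GM = 6.674×10⁻¹¹ × 7.348×10²² = 4.904×10¹² m³/s².
r = 1737 + 3207 = 4944.0 km = 4.9440×10⁶ m.
Kepler's third law: T = 2π√(r³/μ) = 2π√((4.944×10⁶)³ / 4.904×10¹²).
r³/μ = 2.464×10⁷ s², so T = 2π × 4.964×10³ = 3.119×10⁴ s.
Converting: 3.119×10⁴ s ÷ 60.00 = 519.8 min.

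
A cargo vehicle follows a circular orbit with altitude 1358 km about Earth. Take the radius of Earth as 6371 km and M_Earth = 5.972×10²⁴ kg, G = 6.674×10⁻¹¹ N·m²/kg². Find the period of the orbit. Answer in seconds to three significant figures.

μ = GM = 6.674×10⁻¹¹ × 5.972×10²⁴ = 3.986×10¹⁴ m³/s².
r = 6371 + 1358 = 7729.0 km = 7.7290×10⁶ m.
Kepler's third law: T = 2π√(r³/μ) = 2π√((7.729×10⁶)³ / 3.986×10¹⁴).
r³/μ = 1.158×10⁶ s², so T = 2π × 1.076×10³ = 6.763×10³ s.

T ≈ 6760 seconds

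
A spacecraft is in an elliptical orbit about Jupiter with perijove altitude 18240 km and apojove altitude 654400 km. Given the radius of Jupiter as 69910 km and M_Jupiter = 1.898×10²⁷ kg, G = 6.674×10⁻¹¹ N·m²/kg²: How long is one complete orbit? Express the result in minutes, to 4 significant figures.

T ≈ 2409 minutes

μ = GM = 6.674×10⁻¹¹ × 1.898×10²⁷ = 1.267×10¹⁷ m³/s².
r_p = 69910 + 18240 = 88150 km = 8.8150×10⁷ m.
r_a = 69910 + 654400 = 724310 km = 7.2431×10⁸ m.
Semi-major axis a = (r_p + r_a)/2 = (88150 + 7.2431×10⁵)/2 = 4.0623×10⁵ km = 4.062×10⁸ m.
By Kepler's third law T = 2π√(a³/μ) = 2π × 2.300×10⁴ = 1.445×10⁵ s.
= 2409 minutes.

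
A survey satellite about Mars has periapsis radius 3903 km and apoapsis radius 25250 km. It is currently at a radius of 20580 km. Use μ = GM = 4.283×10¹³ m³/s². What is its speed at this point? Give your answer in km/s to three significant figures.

v ≈ 1.11 km/s

Semi-major axis a = (r_p + r_a)/2 = 14576 km = 1.458×10⁷ m.
Vis-viva: v² = μ(2/r − 1/a) = 4.283×10¹³ × (9.718×10⁻⁸ − 6.860×10⁻⁸) = 1.224×10⁶ m²/s².
v = 1106 m/s = 1.106 km/s.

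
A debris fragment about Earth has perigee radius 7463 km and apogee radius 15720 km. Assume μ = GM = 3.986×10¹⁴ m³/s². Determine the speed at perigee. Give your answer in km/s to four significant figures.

v ≈ 8.511 km/s

Semi-major axis a = (r_p + r_a)/2 = 11592 km = 1.159×10⁷ m.
Vis-viva: v² = μ(2/r − 1/a) = 3.986×10¹⁴ × (2.680×10⁻⁷ − 8.627×10⁻⁸) = 7.243×10⁷ m²/s².
v = 8511 m/s = 8.511 km/s.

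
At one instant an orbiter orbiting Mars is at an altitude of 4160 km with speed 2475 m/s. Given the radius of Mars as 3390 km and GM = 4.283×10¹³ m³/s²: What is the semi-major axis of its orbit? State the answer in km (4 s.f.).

r = 3390 + 4160 = 7550.0 km = 7.550×10⁶ m.
Specific orbital energy ε = v²/2 − μ/r = (2475)²/2 − 4.283×10¹³/7.550×10⁶ = -2.610×10⁶ J/kg.
Since ε = −μ/(2a), a = −μ/(2ε) = 8.205×10⁶ m = 8204.9 km.

a ≈ 8205 km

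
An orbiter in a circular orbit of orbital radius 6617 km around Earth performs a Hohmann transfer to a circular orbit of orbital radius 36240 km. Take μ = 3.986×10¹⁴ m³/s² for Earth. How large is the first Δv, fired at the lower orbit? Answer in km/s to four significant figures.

Δv ≈ 2.332 km/s

r₁ = 6617 km = 6.617×10⁶ m.
r₂ = 36240 km = 3.624×10⁷ m.
Transfer ellipse a_t = (r₁ + r₂)/2 = 2.143×10⁷ m.
At r₁: circular v_c1 = √(μ/r₁) = 7761 m/s; transfer-perigee v_p = √[μ(2/r₁ − 1/a_t)] = 10090 m/s.
Δv₁ = v_p − v_c1 = 2332 m/s.
= 2.332 km/s.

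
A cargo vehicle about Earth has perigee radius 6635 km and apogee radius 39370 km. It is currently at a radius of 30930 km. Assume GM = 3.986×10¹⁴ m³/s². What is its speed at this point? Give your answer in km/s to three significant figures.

Semi-major axis a = (r_p + r_a)/2 = 23002 km = 2.300×10⁷ m.
Vis-viva: v² = μ(2/r − 1/a) = 3.986×10¹⁴ × (6.466×10⁻⁸ − 4.347×10⁻⁸) = 8.446×10⁶ m²/s².
v = 2906 m/s = 2.906 km/s.

v ≈ 2.91 km/s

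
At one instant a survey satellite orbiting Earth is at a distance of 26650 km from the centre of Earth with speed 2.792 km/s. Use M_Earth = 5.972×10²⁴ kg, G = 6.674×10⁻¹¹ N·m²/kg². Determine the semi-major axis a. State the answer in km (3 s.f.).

a ≈ 18000 km

μ = GM = 6.674×10⁻¹¹ × 5.972×10²⁴ = 3.986×10¹⁴ m³/s².
r = 2.665×10⁷ m.
Specific orbital energy ε = v²/2 − μ/r = (2792)²/2 − 3.986×10¹⁴/2.665×10⁷ = -1.106×10⁷ J/kg.
Since ε = −μ/(2a), a = −μ/(2ε) = 1.802×10⁷ m = 18022 km.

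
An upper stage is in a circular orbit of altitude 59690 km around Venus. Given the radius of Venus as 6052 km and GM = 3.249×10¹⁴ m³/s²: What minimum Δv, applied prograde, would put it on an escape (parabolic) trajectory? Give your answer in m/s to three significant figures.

r = 6052 + 59690 = 65742 km = 6.5742×10⁷ m.
Circular speed v_c = √(μ/r) = 2223 m/s.
Escape speed v_esc = √(2μ/r) = √2 × v_c = 3144 m/s.
Δv = v_esc − v_c = 920.8 m/s.

Δv ≈ 921 m/s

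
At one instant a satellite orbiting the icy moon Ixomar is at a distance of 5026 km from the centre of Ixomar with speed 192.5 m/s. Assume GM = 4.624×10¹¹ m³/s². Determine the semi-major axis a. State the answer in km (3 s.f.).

r = 5.026×10⁶ m.
Specific orbital energy ε = v²/2 − μ/r = (192.5)²/2 − 4.624×10¹¹/5.026×10⁶ = -7.347×10⁴ J/kg.
Since ε = −μ/(2a), a = −μ/(2ε) = 3.147×10⁶ m = 3146.7 km.

a ≈ 3150 km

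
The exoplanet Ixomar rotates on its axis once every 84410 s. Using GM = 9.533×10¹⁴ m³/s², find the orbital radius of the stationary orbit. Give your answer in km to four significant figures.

r_sync ≈ 55620 km

A synchronous orbit has period T, so by Kepler's third law a = (μT²/4π²)^(1/3).
μT²/4π² = 9.533×10¹⁴ × (8.441×10⁴)² / 39.48 = 1.721×10²³ m³.
a = 5.562×10⁷ m = 55618 km.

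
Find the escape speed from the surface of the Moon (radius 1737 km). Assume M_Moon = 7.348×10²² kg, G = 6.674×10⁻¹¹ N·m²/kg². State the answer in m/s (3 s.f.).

μ = GM = 6.674×10⁻¹¹ × 7.348×10²² = 4.904×10¹² m³/s².
r = R = 1.737×10⁶ m.
Escape speed v_esc = √(2μ/r) = √(2 × 4.904×10¹² / 1.737×10⁶) = √(5.647×10⁶) = 2376 m/s.

v_esc ≈ 2380 m/s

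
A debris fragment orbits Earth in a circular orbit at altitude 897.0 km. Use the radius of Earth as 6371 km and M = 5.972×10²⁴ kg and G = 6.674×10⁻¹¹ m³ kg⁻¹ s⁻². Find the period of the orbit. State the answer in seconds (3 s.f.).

μ = GM = 6.674×10⁻¹¹ × 5.972×10²⁴ = 3.986×10¹⁴ m³/s².
r = 6371 + 897.0 = 7268.0 km = 7.2680×10⁶ m.
Kepler's third law: T = 2π√(r³/μ) = 2π√((7.268×10⁶)³ / 3.986×10¹⁴).
r³/μ = 9.632×10⁵ s², so T = 2π × 9.815×10² = 6.167×10³ s.

T ≈ 6170 seconds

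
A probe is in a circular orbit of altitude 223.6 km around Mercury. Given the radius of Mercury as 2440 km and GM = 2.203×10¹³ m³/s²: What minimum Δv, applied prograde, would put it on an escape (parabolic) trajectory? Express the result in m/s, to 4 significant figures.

Δv ≈ 1191 m/s

r = 2440 + 223.6 = 2663.6 km = 2.6636×10⁶ m.
Circular speed v_c = √(μ/r) = 2876 m/s.
Escape speed v_esc = √(2μ/r) = √2 × v_c = 4067 m/s.
Δv = v_esc − v_c = 1191 m/s.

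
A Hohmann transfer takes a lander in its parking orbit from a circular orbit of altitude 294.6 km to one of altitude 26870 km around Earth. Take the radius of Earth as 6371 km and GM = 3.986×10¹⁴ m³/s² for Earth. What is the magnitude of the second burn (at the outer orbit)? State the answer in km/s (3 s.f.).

Δv ≈ 1.46 km/s

r₁ = 6371 + 294.6 = 6665.6 km = 6.6656×10⁶ m.
r₂ = 6371 + 26870 = 33241 km = 3.3241×10⁷ m.
Transfer ellipse a_t = (r₁ + r₂)/2 = 1.995×10⁷ m.
At r₁: circular v_c1 = √(μ/r₁) = 7733 m/s; transfer-perigee v_p = √[μ(2/r₁ − 1/a_t)] = 9981 m/s.
At r₂: circular v_c2 = √(μ/r₂) = 3463 m/s; transfer-apogee v_a = √[μ(2/r₂ − 1/a_t)] = 2001 m/s.
Δv₂ = v_c2 − v_a = 1461 m/s.
= 1.461 km/s.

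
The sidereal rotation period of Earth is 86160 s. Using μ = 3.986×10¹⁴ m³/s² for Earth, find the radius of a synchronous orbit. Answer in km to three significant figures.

A synchronous orbit has period T, so by Kepler's third law a = (μT²/4π²)^(1/3).
μT²/4π² = 3.986×10¹⁴ × (8.616×10⁴)² / 39.48 = 7.495×10²² m³.
a = 4.216×10⁷ m = 42163 km.

r_sync ≈ 42200 km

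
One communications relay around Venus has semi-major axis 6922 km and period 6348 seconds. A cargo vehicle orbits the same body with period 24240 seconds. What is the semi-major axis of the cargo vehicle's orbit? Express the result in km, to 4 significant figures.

Kepler's third law: a³ ∝ T², so a₂ = a₁ (T₂/T₁)^(2/3).
T₂/T₁ = 3.819, (T₂/T₁)^(2/3) = 2.443.
a₂ = 6922 × 2.443 = 16910 km.

a₂ ≈ 16910 km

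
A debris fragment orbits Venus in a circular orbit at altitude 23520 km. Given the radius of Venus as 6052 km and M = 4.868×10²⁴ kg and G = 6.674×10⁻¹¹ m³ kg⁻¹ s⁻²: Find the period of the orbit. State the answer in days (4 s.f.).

μ = GM = 6.674×10⁻¹¹ × 4.868×10²⁴ = 3.249×10¹⁴ m³/s².
r = 6052 + 23520 = 29572 km = 2.9572×10⁷ m.
Kepler's third law: T = 2π√(r³/μ) = 2π√((2.957×10⁷)³ / 3.249×10¹⁴).
r³/μ = 7.960×10⁷ s², so T = 2π × 8.922×10³ = 5.606×10⁴ s.
Converting: 5.606×10⁴ s ÷ 86400 = 0.6488 days.

T ≈ 0.6488 days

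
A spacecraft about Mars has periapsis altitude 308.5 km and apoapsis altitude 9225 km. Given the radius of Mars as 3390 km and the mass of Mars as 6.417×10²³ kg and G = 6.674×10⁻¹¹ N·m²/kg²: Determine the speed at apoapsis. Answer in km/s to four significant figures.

v ≈ 1.241 km/s

μ = GM = 6.674×10⁻¹¹ × 6.417×10²³ = 4.283×10¹³ m³/s².
r_p = 3390 + 308.5 = 3698.5 km = 3.6985×10⁶ m.
r_a = 3390 + 9225 = 12615 km = 1.2615×10⁷ m.
Semi-major axis a = (r_p + r_a)/2 = 8156.8 km = 8.157×10⁶ m.
Vis-viva: v² = μ(2/r − 1/a) = 4.283×10¹³ × (1.585×10⁻⁷ − 1.226×10⁻⁷) = 1.539×10⁶ m²/s².
v = 1241 m/s = 1.241 km/s.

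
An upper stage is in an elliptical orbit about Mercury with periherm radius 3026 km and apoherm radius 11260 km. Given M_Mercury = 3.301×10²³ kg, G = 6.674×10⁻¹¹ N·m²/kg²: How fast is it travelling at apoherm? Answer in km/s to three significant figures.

μ = GM = 6.674×10⁻¹¹ × 3.301×10²³ = 2.203×10¹³ m³/s².
Semi-major axis a = (r_p + r_a)/2 = 7143.0 km = 7.143×10⁶ m.
Vis-viva: v² = μ(2/r − 1/a) = 2.203×10¹³ × (1.776×10⁻⁷ − 1.400×10⁻⁷) = 8.289×10⁵ m²/s².
v = 910.4 m/s = 0.9104 km/s.

v ≈ 0.91 km/s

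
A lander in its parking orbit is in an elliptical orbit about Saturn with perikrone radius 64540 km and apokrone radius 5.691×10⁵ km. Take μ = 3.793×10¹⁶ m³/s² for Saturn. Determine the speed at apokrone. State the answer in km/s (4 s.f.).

v ≈ 3.685 km/s

Semi-major axis a = (r_p + r_a)/2 = 3.1682×10⁵ km = 3.168×10⁸ m.
Vis-viva: v² = μ(2/r − 1/a) = 3.793×10¹⁶ × (3.514×10⁻⁹ − 3.156×10⁻⁹) = 1.358×10⁷ m²/s².
v = 3685 m/s = 3.685 km/s.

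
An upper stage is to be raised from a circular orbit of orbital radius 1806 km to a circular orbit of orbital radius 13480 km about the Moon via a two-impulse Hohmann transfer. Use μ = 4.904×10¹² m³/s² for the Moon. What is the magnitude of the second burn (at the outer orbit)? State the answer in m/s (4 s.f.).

Δv ≈ 310.0 m/s

r₁ = 1806 km = 1.806×10⁶ m.
r₂ = 13480 km = 1.348×10⁷ m.
Transfer ellipse a_t = (r₁ + r₂)/2 = 7.643×10⁶ m.
At r₁: circular v_c1 = √(μ/r₁) = 1648 m/s; transfer-perilune v_p = √[μ(2/r₁ − 1/a_t)] = 2188 m/s.
At r₂: circular v_c2 = √(μ/r₂) = 603.2 m/s; transfer-apolune v_a = √[μ(2/r₂ − 1/a_t)] = 293.2 m/s.
Δv₂ = v_c2 − v_a = 310.0 m/s.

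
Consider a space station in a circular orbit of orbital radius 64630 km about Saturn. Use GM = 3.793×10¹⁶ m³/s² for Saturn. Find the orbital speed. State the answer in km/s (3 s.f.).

v ≈ 24.2 km/s

r = 64630 km = 6.463×10⁷ m.
For a circular orbit v = √(μ/r) = √(3.793×10¹⁶ / 6.463×10⁷) = √(5.869×10⁸) = 24230 m/s.
That is 24.23 km/s.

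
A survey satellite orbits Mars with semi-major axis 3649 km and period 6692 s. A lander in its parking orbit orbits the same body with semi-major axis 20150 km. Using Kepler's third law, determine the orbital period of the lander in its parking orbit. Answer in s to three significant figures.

Kepler's third law: T² ∝ a³, so T₂ = T₁ (a₂/a₁)^(3/2).
a₂/a₁ = 5.522, (a₂/a₁)^(3/2) = 12.98.
T₂ = 6692 × 12.98 = 86840 s.

T₂ ≈ 86800 s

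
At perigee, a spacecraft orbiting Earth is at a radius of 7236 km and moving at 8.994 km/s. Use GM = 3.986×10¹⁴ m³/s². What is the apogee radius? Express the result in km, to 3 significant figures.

r_p = 7.236×10⁶ m.
Specific energy ε = v²/2 − μ/r = -1.464×10⁷ J/kg, so a = −μ/(2ε) = 1.361×10⁷ m.
The apsides satisfy r_p + r_a = 2a, so the apogee radius is 2a − r_p = 1.999×10⁷ m = 19991 km.

apogee radius ≈ 20000 km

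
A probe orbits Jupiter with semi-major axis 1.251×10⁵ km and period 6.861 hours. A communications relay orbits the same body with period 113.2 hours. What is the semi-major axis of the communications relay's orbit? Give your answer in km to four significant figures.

a₂ ≈ 8.108×10⁵ km

Kepler's third law: a³ ∝ T², so a₂ = a₁ (T₂/T₁)^(2/3).
T₂/T₁ = 16.50, (T₂/T₁)^(2/3) = 6.481.
a₂ = 1.251×10⁵ × 6.481 = 8.108×10⁵ km.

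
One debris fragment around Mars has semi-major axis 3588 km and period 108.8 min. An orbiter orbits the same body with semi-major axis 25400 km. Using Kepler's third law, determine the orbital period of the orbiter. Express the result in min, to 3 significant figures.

T₂ ≈ 2050 min

Kepler's third law: T² ∝ a³, so T₂ = T₁ (a₂/a₁)^(3/2).
a₂/a₁ = 7.079, (a₂/a₁)^(3/2) = 18.84.
T₂ = 108.8 × 18.84 = 2049 min.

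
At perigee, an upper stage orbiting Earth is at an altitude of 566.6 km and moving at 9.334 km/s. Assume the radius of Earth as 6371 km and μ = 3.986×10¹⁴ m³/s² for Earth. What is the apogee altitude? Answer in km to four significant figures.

apogee altitude ≈ 15380 km

r_p = 6371 + 566.6 = 6937.6 km = 6.938×10⁶ m.
Specific energy ε = v²/2 − μ/r = -1.389×10⁷ J/kg, so a = −μ/(2ε) = 1.435×10⁷ m.
The apsides satisfy r_p + r_a = 2a, so the apogee radius is 2a − r_p = 2.175×10⁷ m = 21753 km.
Apogee altitude = 21753 − 6371 = 15382 km.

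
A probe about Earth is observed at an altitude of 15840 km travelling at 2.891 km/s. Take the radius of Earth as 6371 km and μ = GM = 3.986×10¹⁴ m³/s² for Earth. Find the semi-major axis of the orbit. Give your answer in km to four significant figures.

r = 6371 + 15840 = 22211 km = 2.221×10⁷ m.
Vis-viva rearranged: 1/a = 2/r − v²/μ = 9.005×10⁻⁸ − 2.097×10⁻⁸ = 6.908×10⁻⁸ m⁻¹.
a = 1.448×10⁷ m = 14477 km.

a ≈ 14480 km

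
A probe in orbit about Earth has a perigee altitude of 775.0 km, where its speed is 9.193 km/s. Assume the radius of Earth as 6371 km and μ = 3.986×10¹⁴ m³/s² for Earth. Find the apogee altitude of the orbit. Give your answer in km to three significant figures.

apogee altitude ≈ 16000 km

r_p = 6371 + 775.0 = 7146.0 km = 7.146×10⁶ m.
Specific energy ε = v²/2 − μ/r = -1.352×10⁷ J/kg, so a = −μ/(2ε) = 1.474×10⁷ m.
The apsides satisfy r_p + r_a = 2a, so the apogee radius is 2a − r_p = 2.233×10⁷ m = 22328 km.
Apogee altitude = 22328 − 6371 = 15957 km.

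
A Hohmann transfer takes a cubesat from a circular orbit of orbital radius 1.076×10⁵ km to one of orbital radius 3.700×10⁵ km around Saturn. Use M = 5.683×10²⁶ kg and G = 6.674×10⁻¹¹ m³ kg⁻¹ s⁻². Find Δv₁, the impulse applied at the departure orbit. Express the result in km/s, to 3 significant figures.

Δv ≈ 4.60 km/s

μ = GM = 6.674×10⁻¹¹ × 5.683×10²⁶ = 3.793×10¹⁶ m³/s².
r₁ = 1.076×10⁵ km = 1.076×10⁸ m.
r₂ = 3.700×10⁵ km = 3.700×10⁸ m.
Transfer ellipse a_t = (r₁ + r₂)/2 = 2.388×10⁸ m.
At r₁: circular v_c1 = √(μ/r₁) = 18770 m/s; transfer-perikrone v_p = √[μ(2/r₁ − 1/a_t)] = 23370 m/s.
Δv₁ = v_p − v_c1 = 4595 m/s.
= 4.595 km/s.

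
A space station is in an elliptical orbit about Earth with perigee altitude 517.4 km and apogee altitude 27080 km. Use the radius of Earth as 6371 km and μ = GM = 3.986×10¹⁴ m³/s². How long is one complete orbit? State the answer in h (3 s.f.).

r_p = 6371 + 517.4 = 6888.4 km = 6.8884×10⁶ m.
r_a = 6371 + 27080 = 33451 km = 3.3451×10⁷ m.
Semi-major axis a = (r_p + r_a)/2 = (6888.4 + 33451)/2 = 20170 km = 2.017×10⁷ m.
By Kepler's third law T = 2π√(a³/μ) = 2π × 4.537×10³ = 2.851×10⁴ s.
= 7.919 h.

T ≈ 7.92 h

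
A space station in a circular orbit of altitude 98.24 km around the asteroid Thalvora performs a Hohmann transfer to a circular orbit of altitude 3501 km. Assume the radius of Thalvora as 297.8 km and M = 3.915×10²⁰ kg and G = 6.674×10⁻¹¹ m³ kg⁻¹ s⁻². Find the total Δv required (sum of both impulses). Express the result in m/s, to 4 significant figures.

μ = GM = 6.674×10⁻¹¹ × 3.915×10²⁰ = 2.613×10¹⁰ m³/s².
r₁ = 297.8 + 98.24 = 396.04 km = 3.9604×10⁵ m.
r₂ = 297.8 + 3501 = 3798.8 km = 3.7988×10⁶ m.
Transfer ellipse a_t = (r₁ + r₂)/2 = 2.097×10⁶ m.
At r₁: circular v_c1 = √(μ/r₁) = 256.9 m/s; transfer-periapsis v_p = √[μ(2/r₁ − 1/a_t)] = 345.7 m/s.
Δv₁ = v_p − v_c1 = 88.82 m/s.
At r₂: circular v_c2 = √(μ/r₂) = 82.93 m/s; transfer-apoapsis v_a = √[μ(2/r₂ − 1/a_t)] = 36.04 m/s.
Δv₂ = v_c2 − v_a = 46.90 m/s.
Total Δv = Δv₁ + Δv₂ = 135.7 m/s.

Δv_total ≈ 135.7 m/s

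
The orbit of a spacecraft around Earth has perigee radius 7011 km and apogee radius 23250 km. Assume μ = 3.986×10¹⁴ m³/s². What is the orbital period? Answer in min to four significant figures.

T ≈ 308.7 min

Semi-major axis a = (r_p + r_a)/2 = (7011.0 + 23250)/2 = 15130 km = 1.513×10⁷ m.
By Kepler's third law T = 2π√(a³/μ) = 2π × 2.948×10³ = 1.852×10⁴ s.
= 308.7 min.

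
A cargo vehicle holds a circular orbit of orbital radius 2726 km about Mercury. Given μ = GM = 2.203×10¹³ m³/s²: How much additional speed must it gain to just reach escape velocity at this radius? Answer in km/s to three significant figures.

r = 2726 km = 2.726×10⁶ m.
Circular speed v_c = √(μ/r) = 2843 m/s.
Escape speed v_esc = √(2μ/r) = √2 × v_c = 4020 m/s.
Δv = v_esc − v_c = 1178 m/s = 1.178 km/s.

Δv ≈ 1.18 km/s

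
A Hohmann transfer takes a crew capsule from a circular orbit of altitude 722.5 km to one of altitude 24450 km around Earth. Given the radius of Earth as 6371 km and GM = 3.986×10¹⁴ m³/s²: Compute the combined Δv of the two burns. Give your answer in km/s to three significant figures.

r₁ = 6371 + 722.5 = 7093.5 km = 7.0935×10⁶ m.
r₂ = 6371 + 24450 = 30821 km = 3.0821×10⁷ m.
Transfer ellipse a_t = (r₁ + r₂)/2 = 1.896×10⁷ m.
At r₁: circular v_c1 = √(μ/r₁) = 7496 m/s; transfer-perigee v_p = √[μ(2/r₁ − 1/a_t)] = 9558 m/s.
Δv₁ = v_p − v_c1 = 2062 m/s.
At r₂: circular v_c2 = √(μ/r₂) = 3596 m/s; transfer-apogee v_a = √[μ(2/r₂ − 1/a_t)] = 2200 m/s.
Δv₂ = v_c2 − v_a = 1396 m/s.
Total Δv = Δv₁ + Δv₂ = 3458 m/s = 3.458 km/s.

Δv_total ≈ 3.46 km/s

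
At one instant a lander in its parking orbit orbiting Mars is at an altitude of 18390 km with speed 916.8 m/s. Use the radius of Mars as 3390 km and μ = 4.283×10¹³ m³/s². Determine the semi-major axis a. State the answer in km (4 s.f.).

r = 3390 + 18390 = 21780 km = 2.178×10⁷ m.
Specific orbital energy ε = v²/2 − μ/r = (916.8)²/2 − 4.283×10¹³/2.178×10⁷ = -1.546×10⁶ J/kg.
Since ε = −μ/(2a), a = −μ/(2ε) = 1.385×10⁷ m = 13850 km.

a ≈ 13850 km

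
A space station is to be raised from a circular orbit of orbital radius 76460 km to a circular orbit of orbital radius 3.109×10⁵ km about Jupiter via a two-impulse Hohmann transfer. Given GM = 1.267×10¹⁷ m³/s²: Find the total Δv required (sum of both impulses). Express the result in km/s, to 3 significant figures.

r₁ = 76460 km = 7.646×10⁷ m.
r₂ = 3.109×10⁵ km = 3.109×10⁸ m.
Transfer ellipse a_t = (r₁ + r₂)/2 = 1.937×10⁸ m.
At r₁: circular v_c1 = √(μ/r₁) = 40710 m/s; transfer-perijove v_p = √[μ(2/r₁ − 1/a_t)] = 51570 m/s.
Δv₁ = v_p − v_c1 = 10870 m/s.
At r₂: circular v_c2 = √(μ/r₂) = 20190 m/s; transfer-apojove v_a = √[μ(2/r₂ − 1/a_t)] = 12680 m/s.
Δv₂ = v_c2 − v_a = 7503 m/s.
Total Δv = Δv₁ + Δv₂ = 18370 m/s = 18.37 km/s.

Δv_total ≈ 18.4 km/s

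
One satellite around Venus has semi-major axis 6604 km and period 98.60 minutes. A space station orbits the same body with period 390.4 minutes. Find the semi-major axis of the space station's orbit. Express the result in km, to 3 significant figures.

a₂ ≈ 16500 km

Kepler's third law: a³ ∝ T², so a₂ = a₁ (T₂/T₁)^(2/3).
T₂/T₁ = 3.959, (T₂/T₁)^(2/3) = 2.503.
a₂ = 6604 × 2.503 = 16530 km.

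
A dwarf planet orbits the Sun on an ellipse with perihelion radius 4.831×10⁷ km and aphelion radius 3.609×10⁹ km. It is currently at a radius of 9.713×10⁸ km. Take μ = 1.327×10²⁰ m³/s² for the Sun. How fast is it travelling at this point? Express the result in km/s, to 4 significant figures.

v ≈ 14.17 km/s

Semi-major axis a = (r_p + r_a)/2 = 1.8287×10⁹ km = 1.829×10¹² m.
Vis-viva: v² = μ(2/r − 1/a) = 1.327×10²⁰ × (2.059×10⁻¹² − 5.469×10⁻¹³) = 2.007×10⁸ m²/s².
v = 14170 m/s = 14.17 km/s.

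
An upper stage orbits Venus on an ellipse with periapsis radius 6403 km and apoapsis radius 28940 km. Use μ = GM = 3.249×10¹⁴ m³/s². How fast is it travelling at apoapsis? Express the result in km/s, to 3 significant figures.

v ≈ 2.02 km/s

Semi-major axis a = (r_p + r_a)/2 = 17672 km = 1.767×10⁷ m.
Vis-viva: v² = μ(2/r − 1/a) = 3.249×10¹⁴ × (6.911×10⁻⁸ − 5.659×10⁻⁸) = 4.068×10⁶ m²/s².
v = 2017 m/s = 2.017 km/s.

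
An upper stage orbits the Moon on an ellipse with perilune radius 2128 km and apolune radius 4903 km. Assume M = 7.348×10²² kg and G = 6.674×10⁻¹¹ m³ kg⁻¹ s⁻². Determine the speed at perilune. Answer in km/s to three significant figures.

μ = GM = 6.674×10⁻¹¹ × 7.348×10²² = 4.904×10¹² m³/s².
Semi-major axis a = (r_p + r_a)/2 = 3515.5 km = 3.516×10⁶ m.
Vis-viva: v² = μ(2/r − 1/a) = 4.904×10¹² × (9.398×10⁻⁷ − 2.845×10⁻⁷) = 3.214×10⁶ m²/s².
v = 1793 m/s = 1.793 km/s.

v ≈ 1.79 km/s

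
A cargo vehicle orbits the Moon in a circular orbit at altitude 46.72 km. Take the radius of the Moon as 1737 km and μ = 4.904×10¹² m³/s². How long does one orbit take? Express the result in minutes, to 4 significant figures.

T ≈ 112.7 minutes

r = 1737 + 46.72 = 1783.7 km = 1.7837×10⁶ m.
Kepler's third law: T = 2π√(r³/μ) = 2π√((1.784×10⁶)³ / 4.904×10¹²).
r³/μ = 1.157×10⁶ s², so T = 2π × 1.076×10³ = 6.759×10³ s.
Converting: 6.759×10³ s ÷ 60.00 = 112.7 minutes.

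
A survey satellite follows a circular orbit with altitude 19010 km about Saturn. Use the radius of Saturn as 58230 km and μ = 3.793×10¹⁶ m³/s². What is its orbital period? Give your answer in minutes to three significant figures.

T ≈ 365 minutes

r = 58230 + 19010 = 77240 km = 7.7240×10⁷ m.
Kepler's third law: T = 2π√(r³/μ) = 2π√((7.724×10⁷)³ / 3.793×10¹⁶).
r³/μ = 1.215×10⁷ s², so T = 2π × 3.486×10³ = 2.190×10⁴ s.
Converting: 2.190×10⁴ s ÷ 60.00 = 365.0 minutes.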